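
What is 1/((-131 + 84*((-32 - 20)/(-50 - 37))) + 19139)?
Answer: 29/552688 ≈ 5.2471e-5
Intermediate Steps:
1/((-131 + 84*((-32 - 20)/(-50 - 37))) + 19139) = 1/((-131 + 84*(-52/(-87))) + 19139) = 1/((-131 + 84*(-52*(-1/87))) + 19139) = 1/((-131 + 84*(52/87)) + 19139) = 1/((-131 + 1456/29) + 19139) = 1/(-2343/29 + 19139) = 1/(552688/29) = 29/552688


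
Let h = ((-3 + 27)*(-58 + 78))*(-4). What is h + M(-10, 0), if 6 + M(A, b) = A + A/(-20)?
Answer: -3871/2 ≈ -1935.5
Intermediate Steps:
M(A, b) = -6 + 19*A/20 (M(A, b) = -6 + (A + A/(-20)) = -6 + (A + A*(-1/20)) = -6 + (A - A/20) = -6 + 19*A/20)
h = -1920 (h = (24*20)*(-4) = 480*(-4) = -1920)
h + M(-10, 0) = -1920 + (-6 + (19/20)*(-10)) = -1920 + (-6 - 19/2) = -1920 - 31/2 = -3871/2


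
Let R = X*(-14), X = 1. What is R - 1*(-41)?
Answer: 27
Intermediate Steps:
R = -14 (R = 1*(-14) = -14)
R - 1*(-41) = -14 - 1*(-41) = -14 + 41 = 27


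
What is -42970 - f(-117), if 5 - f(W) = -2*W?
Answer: -42741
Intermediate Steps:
f(W) = 5 + 2*W (f(W) = 5 - (-2)*W = 5 + 2*W)
-42970 - f(-117) = -42970 - (5 + 2*(-117)) = -42970 - (5 - 234) = -42970 - 1*(-229) = -42970 + 229 = -42741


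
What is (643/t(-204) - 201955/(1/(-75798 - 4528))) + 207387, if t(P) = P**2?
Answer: 675113259343315/41616 ≈ 1.6222e+10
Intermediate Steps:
(643/t(-204) - 201955/(1/(-75798 - 4528))) + 207387 = (643/((-204)**2) - 201955/(1/(-75798 - 4528))) + 207387 = (643/41616 - 201955/(1/(-80326))) + 207387 = (643*(1/41616) - 201955/(-1/80326)) + 207387 = (643/41616 - 201955*(-80326)) + 207387 = (643/41616 + 16222237330) + 207387 = 675104628725923/41616 + 207387 = 675113259343315/41616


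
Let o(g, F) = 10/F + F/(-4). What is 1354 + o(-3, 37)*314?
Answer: -108457/74 ≈ -1465.6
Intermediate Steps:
o(g, F) = 10/F - F/4 (o(g, F) = 10/F + F*(-¼) = 10/F - F/4)
1354 + o(-3, 37)*314 = 1354 + (10/37 - ¼*37)*314 = 1354 + (10*(1/37) - 37/4)*314 = 1354 + (10/37 - 37/4)*314 = 1354 - 1329/148*314 = 1354 - 208653/74 = -108457/74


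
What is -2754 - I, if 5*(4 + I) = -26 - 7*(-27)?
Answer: -13913/5 ≈ -2782.6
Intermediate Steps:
I = 143/5 (I = -4 + (-26 - 7*(-27))/5 = -4 + (-26 + 189)/5 = -4 + (⅕)*163 = -4 + 163/5 = 143/5 ≈ 28.600)
-2754 - I = -2754 - 1*143/5 = -2754 - 143/5 = -13913/5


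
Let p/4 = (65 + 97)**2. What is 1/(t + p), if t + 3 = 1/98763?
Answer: 98763/10367448400 ≈ 9.5263e-6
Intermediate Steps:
t = -296288/98763 (t = -3 + 1/98763 = -296288/98763 ≈ -3.0000)
p = 104976 (p = 4*(65 + 97)**2 = 4*162**2 = 4*26244 = 104976)
1/(t + p) = 1/(-296288/98763 + 104976) = 1/(10367448400/98763) = 98763/10367448400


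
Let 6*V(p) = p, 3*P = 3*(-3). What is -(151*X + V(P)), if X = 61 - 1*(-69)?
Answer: -39259/2 ≈ -19630.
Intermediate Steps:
P = -3 (P = (3*(-3))/3 = (⅓)*(-9) = -3)
V(p) = p/6
X = 130 (X = 61 + 69 = 130)
-(151*X + V(P)) = -(151*130 + (⅙)*(-3)) = -(19630 - ½) = -1*39259/2 = -39259/2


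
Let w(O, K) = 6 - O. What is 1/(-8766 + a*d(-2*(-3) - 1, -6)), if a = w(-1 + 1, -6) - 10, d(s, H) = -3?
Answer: -1/8754 ≈ -0.00011423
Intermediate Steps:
a = -4 (a = (6 - (-1 + 1)) - 10 = (6 - 1*0) - 10 = (6 + 0) - 10 = 6 - 10 = -4)
1/(-8766 + a*d(-2*(-3) - 1, -6)) = 1/(-8766 - 4*(-3)) = 1/(-8766 + 12) = 1/(-8754) = -1/8754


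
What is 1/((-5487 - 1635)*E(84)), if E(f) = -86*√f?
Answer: √21/25724664 ≈ 1.7814e-7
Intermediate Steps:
1/((-5487 - 1635)*E(84)) = 1/((-5487 - 1635)*((-172*√21))) = 1/((-7122)*((-172*√21))) = -(-√21/3612)/7122 = -(-1)*√21/25724664 = √21/25724664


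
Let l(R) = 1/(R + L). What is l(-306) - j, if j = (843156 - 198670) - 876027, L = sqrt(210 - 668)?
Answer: 10893309274/47047 - I*sqrt(458)/94094 ≈ 2.3154e+5 - 0.00022744*I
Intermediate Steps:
L = I*sqrt(458) (L = sqrt(-458) = I*sqrt(458) ≈ 21.401*I)
l(R) = 1/(R + I*sqrt(458))
j = -231541 (j = 644486 - 876027 = -231541)
l(-306) - j = 1/(-306 + I*sqrt(458)) - 1*(-231541) = 1/(-306 + I*sqrt(458)) + 231541 = 231541 + 1/(-306 + I*sqrt(458))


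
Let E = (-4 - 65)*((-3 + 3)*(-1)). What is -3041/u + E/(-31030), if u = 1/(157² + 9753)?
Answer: -104616482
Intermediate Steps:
u = 1/34402 (u = 1/(24649 + 9753) = 1/34402 ≈ 2.9068e-5)
E = 0 (E = -0*(-1) = -69*0 = 0)
-3041/u + E/(-31030) = -3041/1/34402 + 0/(-31030) = -3041*34402 + 0*(-1/31030) = -104616482 + 0 = -104616482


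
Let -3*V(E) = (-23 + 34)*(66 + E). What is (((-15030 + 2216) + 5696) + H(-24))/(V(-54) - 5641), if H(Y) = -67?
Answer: 479/379 ≈ 1.2639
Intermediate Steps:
V(E) = -242 - 11*E/3 (V(E) = -(-23 + 34)*(66 + E)/3 = -11*(66 + E)/3 = -(726 + 11*E)/3 = -242 - 11*E/3)
(((-15030 + 2216) + 5696) + H(-24))/(V(-54) - 5641) = (((-15030 + 2216) + 5696) - 67)/((-242 - 11/3*(-54)) - 5641) = ((-12814 + 5696) - 67)/((-242 + 198) - 5641) = (-7118 - 67)/(-44 - 5641) = -7185/(-5685) = -7185*(-1/5685) = 479/379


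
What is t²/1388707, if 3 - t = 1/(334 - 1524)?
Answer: 12752041/1966547982700 ≈ 6.4845e-6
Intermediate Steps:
t = 3571/1190 (t = 3 - 1/(334 - 1524) = 3 - 1/(-1190) = 3 - 1*(-1/1190) = 3 + 1/1190 = 3571/1190 ≈ 3.0008)
t²/1388707 = (3571/1190)²/1388707 = (12752041/1416100)*(1/1388707) = 12752041/1966547982700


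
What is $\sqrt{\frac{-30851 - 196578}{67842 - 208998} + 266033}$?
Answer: $\frac{\sqrt{147242888163417}}{23526} \approx 515.79$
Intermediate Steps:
$\sqrt{\frac{-30851 - 196578}{67842 - 208998} + 266033} = \sqrt{- \frac{227429}{-141156} + 266033} = \sqrt{\left(-227429\right) \left(- \frac{1}{141156}\right) + 266033} = \sqrt{\frac{227429}{141156} + 266033} = \sqrt{\frac{37552381577}{141156}} = \frac{\sqrt{147242888163417}}{23526}$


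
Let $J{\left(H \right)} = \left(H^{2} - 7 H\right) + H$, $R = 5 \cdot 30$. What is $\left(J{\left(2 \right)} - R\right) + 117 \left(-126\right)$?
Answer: $-14900$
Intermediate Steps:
$R = 150$
$J{\left(H \right)} = H^{2} - 6 H$
$\left(J{\left(2 \right)} - R\right) + 117 \left(-126\right) = \left(2 \left(-6 + 2\right) - 150\right) + 117 \left(-126\right) = \left(2 \left(-4\right) - 150\right) - 14742 = \left(-8 - 150\right) - 14742 = -158 - 14742 = -14900$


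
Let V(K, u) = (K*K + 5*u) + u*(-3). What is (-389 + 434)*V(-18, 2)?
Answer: 14760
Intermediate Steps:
V(K, u) = K**2 + 2*u (V(K, u) = (K**2 + 5*u) - 3*u = K**2 + 2*u)
(-389 + 434)*V(-18, 2) = (-389 + 434)*((-18)**2 + 2*2) = 45*(324 + 4) = 45*328 = 14760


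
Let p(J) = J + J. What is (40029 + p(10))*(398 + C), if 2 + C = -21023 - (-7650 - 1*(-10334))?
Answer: -933582239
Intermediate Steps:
p(J) = 2*J
C = -23709 (C = -2 + (-21023 - (-7650 - 1*(-10334))) = -2 + (-21023 - (-7650 + 10334)) = -2 + (-21023 - 1*2684) = -2 + (-21023 - 2684) = -2 - 23707 = -23709)
(40029 + p(10))*(398 + C) = (40029 + 2*10)*(398 - 23709) = (40029 + 20)*(-23311) = 40049*(-23311) = -933582239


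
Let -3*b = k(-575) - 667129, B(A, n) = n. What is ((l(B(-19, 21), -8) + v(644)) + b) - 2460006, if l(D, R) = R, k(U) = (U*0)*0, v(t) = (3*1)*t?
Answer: -6707117/3 ≈ -2.2357e+6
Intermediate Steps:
v(t) = 3*t
k(U) = 0 (k(U) = 0*0 = 0)
b = 667129/3 (b = -(0 - 667129)/3 = -1/3*(-667129) = 667129/3 ≈ 2.2238e+5)
((l(B(-19, 21), -8) + v(644)) + b) - 2460006 = ((-8 + 3*644) + 667129/3) - 2460006 = ((-8 + 1932) + 667129/3) - 2460006 = (1924 + 667129/3) - 2460006 = 672901/3 - 2460006 = -6707117/3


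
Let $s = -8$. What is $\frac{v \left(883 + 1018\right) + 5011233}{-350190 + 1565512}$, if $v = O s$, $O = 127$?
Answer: $\frac{3079817}{1215322} \approx 2.5342$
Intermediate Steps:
$v = -1016$ ($v = 127 \left(-8\right) = -1016$)
$\frac{v \left(883 + 1018\right) + 5011233}{-350190 + 1565512} = \frac{- 1016 \left(883 + 1018\right) + 5011233}{-350190 + 1565512} = \frac{\left(-1016\right) 1901 + 5011233}{1215322} = \left(-1931416 + 5011233\right) \frac{1}{1215322} = 3079817 \cdot \frac{1}{1215322} = \frac{3079817}{1215322}$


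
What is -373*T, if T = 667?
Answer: -248791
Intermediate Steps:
-373*T = -373*667 = -248791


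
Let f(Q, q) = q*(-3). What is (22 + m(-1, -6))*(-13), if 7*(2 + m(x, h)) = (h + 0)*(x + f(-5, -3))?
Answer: -1196/7 ≈ -170.86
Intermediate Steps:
f(Q, q) = -3*q
m(x, h) = -2 + h*(9 + x)/7 (m(x, h) = -2 + ((h + 0)*(x - 3*(-3)))/7 = -2 + (h*(x + 9))/7 = -2 + (h*(9 + x))/7 = -2 + h*(9 + x)/7)
(22 + m(-1, -6))*(-13) = (22 + (-2 + (9/7)*(-6) + (1/7)*(-6)*(-1)))*(-13) = (22 + (-2 - 54/7 + 6/7))*(-13) = (22 - 62/7)*(-13) = (92/7)*(-13) = -1196/7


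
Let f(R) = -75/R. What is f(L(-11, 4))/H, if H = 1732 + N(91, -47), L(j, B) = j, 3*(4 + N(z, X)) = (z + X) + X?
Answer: 75/18997 ≈ 0.0039480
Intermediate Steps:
N(z, X) = -4 + z/3 + 2*X/3 (N(z, X) = -4 + ((z + X) + X)/3 = -4 + ((X + z) + X)/3 = -4 + (z + 2*X)/3 = -4 + (z/3 + 2*X/3) = -4 + z/3 + 2*X/3)
H = 1727 (H = 1732 + (-4 + (⅓)*91 + (⅔)*(-47)) = 1732 + (-4 + 91/3 - 94/3) = 1732 - 5 = 1727)
f(L(-11, 4))/H = -75/(-11)/1727 = -75*(-1/11)*(1/1727) = (75/11)*(1/1727) = 75/18997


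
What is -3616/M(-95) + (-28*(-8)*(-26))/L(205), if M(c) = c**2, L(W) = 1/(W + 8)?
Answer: -11195624416/9025 ≈ -1.2405e+6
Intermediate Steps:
L(W) = 1/(8 + W)
-3616/M(-95) + (-28*(-8)*(-26))/L(205) = -3616/((-95)**2) + (-28*(-8)*(-26))/(1/(8 + 205)) = -3616/9025 + (224*(-26))/(1/213) = -3616*1/9025 - 5824/1/213 = -3616/9025 - 5824*213 = -3616/9025 - 1240512 = -11195624416/9025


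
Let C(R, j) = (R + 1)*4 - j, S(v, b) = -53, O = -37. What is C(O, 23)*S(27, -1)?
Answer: 8851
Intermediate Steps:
C(R, j) = 4 - j + 4*R (C(R, j) = (1 + R)*4 - j = (4 + 4*R) - j = 4 - j + 4*R)
C(O, 23)*S(27, -1) = (4 - 1*23 + 4*(-37))*(-53) = (4 - 23 - 148)*(-53) = -167*(-53) = 8851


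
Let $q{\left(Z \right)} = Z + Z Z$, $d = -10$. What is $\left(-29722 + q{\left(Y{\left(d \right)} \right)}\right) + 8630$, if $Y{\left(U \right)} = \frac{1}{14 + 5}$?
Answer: $- \frac{7614192}{361} \approx -21092.0$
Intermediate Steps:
$Y{\left(U \right)} = \frac{1}{19}$
$q{\left(Z \right)} = Z + Z^{2}$
$\left(-29722 + q{\left(Y{\left(d \right)} \right)}\right) + 8630 = \left(-29722 + \frac{1 + \frac{1}{19}}{19}\right) + 8630 = \left(-29722 + \frac{1}{19} \cdot \frac{20}{19}\right) + 8630 = \left(-29722 + \frac{20}{361}\right) + 8630 = - \frac{10729622}{361} + 8630 = - \frac{7614192}{361}$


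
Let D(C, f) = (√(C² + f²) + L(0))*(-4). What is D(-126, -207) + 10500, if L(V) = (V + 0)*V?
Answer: 10500 - 180*√29 ≈ 9530.7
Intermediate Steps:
L(V) = V² (L(V) = V*V = V²)
D(C, f) = -4*√(C² + f²) (D(C, f) = (√(C² + f²) + 0²)*(-4) = (√(C² + f²) + 0)*(-4) = √(C² + f²)*(-4) = -4*√(C² + f²))
D(-126, -207) + 10500 = -4*√((-126)² + (-207)²) + 10500 = -4*√(15876 + 42849) + 10500 = -180*√29 + 10500 = 10500 - 180*√29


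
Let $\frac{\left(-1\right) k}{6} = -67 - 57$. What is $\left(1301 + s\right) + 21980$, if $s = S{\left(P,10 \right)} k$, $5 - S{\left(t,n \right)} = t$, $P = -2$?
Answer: $28489$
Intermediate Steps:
$S{\left(t,n \right)} = 5 - t$
$k = 744$ ($k = - 6 \left(-67 - 57\right) = \left(-6\right) \left(-124\right) = 744$)
$s = 5208$ ($s = \left(5 - -2\right) 744 = \left(5 + 2\right) 744 = 7 \cdot 744 = 5208$)
$\left(1301 + s\right) + 21980 = \left(1301 + 5208\right) + 21980 = 6509 + 21980 = 28489$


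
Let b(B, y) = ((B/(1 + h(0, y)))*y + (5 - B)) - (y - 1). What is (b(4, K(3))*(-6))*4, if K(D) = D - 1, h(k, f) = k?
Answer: -192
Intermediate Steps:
K(D) = -1 + D
b(B, y) = 6 - B - y + B*y (b(B, y) = ((B/(1 + 0))*y + (5 - B)) - (y - 1) = ((B/1)*y + (5 - B)) - (-1 + y) = ((1*B)*y + (5 - B)) + (1 - y) = (B*y + (5 - B)) + (1 - y) = (5 - B + B*y) + (1 - y) = 6 - B - y + B*y)
(b(4, K(3))*(-6))*4 = ((6 - 1*4 - (-1 + 3) + 4*(-1 + 3))*(-6))*4 = ((6 - 4 - 1*2 + 4*2)*(-6))*4 = ((6 - 4 - 2 + 8)*(-6))*4 = (8*(-6))*4 = -48*4 = -192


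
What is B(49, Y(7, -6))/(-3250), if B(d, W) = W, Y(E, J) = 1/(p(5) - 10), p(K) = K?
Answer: 1/16250 ≈ 6.1538e-5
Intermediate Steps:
Y(E, J) = -⅕ (Y(E, J) = 1/(5 - 10) = 1/(-5) = -⅕)
B(49, Y(7, -6))/(-3250) = -⅕/(-3250) = -⅕*(-1/3250) = 1/16250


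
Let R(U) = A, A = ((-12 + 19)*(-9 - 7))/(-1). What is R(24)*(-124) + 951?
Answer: -12937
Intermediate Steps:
A = 112 (A = (7*(-16))*(-1) = -112*(-1) = 112)
R(U) = 112
R(24)*(-124) + 951 = 112*(-124) + 951 = -13888 + 951 = -12937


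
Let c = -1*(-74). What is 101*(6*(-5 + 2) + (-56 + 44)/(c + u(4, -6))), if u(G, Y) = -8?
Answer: -20200/11 ≈ -1836.4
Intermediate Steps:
c = 74
101*(6*(-5 + 2) + (-56 + 44)/(c + u(4, -6))) = 101*(6*(-5 + 2) + (-56 + 44)/(74 - 8)) = 101*(6*(-3) - 12/66) = 101*(-18 - 12*1/66) = 101*(-18 - 2/11) = 101*(-200/11) = -20200/11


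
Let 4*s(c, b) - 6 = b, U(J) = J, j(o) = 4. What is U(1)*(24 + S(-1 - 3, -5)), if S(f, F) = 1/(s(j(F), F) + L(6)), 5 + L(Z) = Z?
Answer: 124/5 ≈ 24.800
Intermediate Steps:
L(Z) = -5 + Z
s(c, b) = 3/2 + b/4
S(f, F) = 1/(5/2 + F/4) (S(f, F) = 1/((3/2 + F/4) + (-5 + 6)) = 1/((3/2 + F/4) + 1) = 1/(5/2 + F/4))
U(1)*(24 + S(-1 - 3, -5)) = 1*(24 + 4/(10 - 5)) = 1*(24 + 4/5) = 1*(24 + 4*(⅕)) = 1*(24 + ⅘) = 1*(124/5) = 124/5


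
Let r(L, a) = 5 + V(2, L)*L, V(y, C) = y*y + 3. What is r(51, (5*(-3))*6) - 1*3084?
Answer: -2722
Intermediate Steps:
V(y, C) = 3 + y**2 (V(y, C) = y**2 + 3 = 3 + y**2)
r(L, a) = 5 + 7*L (r(L, a) = 5 + (3 + 2**2)*L = 5 + (3 + 4)*L = 5 + 7*L)
r(51, (5*(-3))*6) - 1*3084 = (5 + 7*51) - 1*3084 = (5 + 357) - 3084 = 362 - 3084 = -2722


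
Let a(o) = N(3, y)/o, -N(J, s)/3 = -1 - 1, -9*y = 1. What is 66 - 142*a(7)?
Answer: -390/7 ≈ -55.714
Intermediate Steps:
y = -⅑ (y = -⅑*1 = -⅑ ≈ -0.11111)
N(J, s) = 6 (N(J, s) = -3*(-1 - 1) = -3*(-2) = 6)
a(o) = 6/o
66 - 142*a(7) = 66 - 852/7 = -390/7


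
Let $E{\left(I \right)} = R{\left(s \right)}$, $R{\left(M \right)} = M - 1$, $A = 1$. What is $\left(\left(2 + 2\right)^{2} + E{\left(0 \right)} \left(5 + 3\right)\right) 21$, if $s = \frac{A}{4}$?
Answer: $210$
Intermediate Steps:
$s = \frac{1}{4}$ ($s = 1 \cdot \frac{1}{4} = \frac{1}{4} \approx 0.25$)
$R{\left(M \right)} = -1 + M$ ($R{\left(M \right)} = M - 1 = -1 + M$)
$E{\left(I \right)} = - \frac{3}{4}$ ($E{\left(I \right)} = -1 + \frac{1}{4} = - \frac{3}{4}$)
$\left(\left(2 + 2\right)^{2} + E{\left(0 \right)} \left(5 + 3\right)\right) 21 = \left(\left(2 + 2\right)^{2} - \frac{3 \left(5 + 3\right)}{4}\right) 21 = \left(4^{2} - 6\right) 21 = \left(16 - 6\right) 21 = 10 \cdot 21 = 210$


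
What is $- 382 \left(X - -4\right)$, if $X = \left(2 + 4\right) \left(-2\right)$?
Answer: $3056$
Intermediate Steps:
$X = -12$ ($X = 6 \left(-2\right) = -12$)
$- 382 \left(X - -4\right) = - 382 \left(-12 - -4\right) = - 382 \left(-12 + 4\right) = \left(-382\right) \left(-8\right) = 3056$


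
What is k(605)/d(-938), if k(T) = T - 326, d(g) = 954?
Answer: 31/106 ≈ 0.29245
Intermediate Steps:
k(T) = -326 + T
k(605)/d(-938) = (-326 + 605)/954 = 279*(1/954) = 31/106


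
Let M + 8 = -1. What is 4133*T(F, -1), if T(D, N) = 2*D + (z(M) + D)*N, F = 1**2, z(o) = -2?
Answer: 12399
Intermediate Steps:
M = -9 (M = -8 - 1 = -9)
F = 1
T(D, N) = 2*D + N*(-2 + D) (T(D, N) = 2*D + (-2 + D)*N = 2*D + N*(-2 + D))
4133*T(F, -1) = 4133*(-2*(-1) + 2*1 + 1*(-1)) = 4133*(2 + 2 - 1) = 4133*3 = 12399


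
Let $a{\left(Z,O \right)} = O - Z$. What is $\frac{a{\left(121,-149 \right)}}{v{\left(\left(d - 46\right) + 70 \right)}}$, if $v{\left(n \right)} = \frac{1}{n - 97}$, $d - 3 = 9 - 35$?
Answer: $25920$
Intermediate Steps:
$d = -23$ ($d = 3 + \left(9 - 35\right) = 3 - 26 = -23$)
$v{\left(n \right)} = \frac{1}{-97 + n}$
$\frac{a{\left(121,-149 \right)}}{v{\left(\left(d - 46\right) + 70 \right)}} = \frac{-149 - 121}{\frac{1}{-97 + \left(\left(-23 - 46\right) + 70\right)}} = \frac{-149 - 121}{\frac{1}{-97 + \left(-69 + 70\right)}} = - \frac{270}{\frac{1}{-97 + 1}} = - \frac{270}{\frac{1}{-96}} = - \frac{270}{- \frac{1}{96}} = \left(-270\right) \left(-96\right) = 25920$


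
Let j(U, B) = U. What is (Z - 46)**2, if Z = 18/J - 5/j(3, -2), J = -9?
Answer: 22201/9 ≈ 2466.8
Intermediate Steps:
Z = -11/3 (Z = 18/(-9) - 5/3 = 18*(-1/9) - 5*1/3 = -2 - 5/3 = -11/3 ≈ -3.6667)
(Z - 46)**2 = (-11/3 - 46)**2 = (-149/3)**2 = 22201/9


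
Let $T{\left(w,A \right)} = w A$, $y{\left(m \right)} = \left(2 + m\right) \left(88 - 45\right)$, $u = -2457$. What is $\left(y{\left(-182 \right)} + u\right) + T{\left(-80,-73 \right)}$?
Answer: $-4357$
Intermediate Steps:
$y{\left(m \right)} = 86 + 43 m$ ($y{\left(m \right)} = \left(2 + m\right) 43 = 86 + 43 m$)
$T{\left(w,A \right)} = A w$
$\left(y{\left(-182 \right)} + u\right) + T{\left(-80,-73 \right)} = \left(\left(86 + 43 \left(-182\right)\right) - 2457\right) - -5840 = \left(\left(86 - 7826\right) - 2457\right) + 5840 = \left(-7740 - 2457\right) + 5840 = -10197 + 5840 = -4357$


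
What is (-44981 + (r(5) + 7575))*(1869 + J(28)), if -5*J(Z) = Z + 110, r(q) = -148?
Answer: -345759678/5 ≈ -6.9152e+7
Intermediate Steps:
J(Z) = -22 - Z/5 (J(Z) = -(Z + 110)/5 = -(110 + Z)/5 = -22 - Z/5)
(-44981 + (r(5) + 7575))*(1869 + J(28)) = (-44981 + (-148 + 7575))*(1869 + (-22 - ⅕*28)) = (-44981 + 7427)*(1869 + (-22 - 28/5)) = -37554*(1869 - 138/5) = -37554*9207/5 = -345759678/5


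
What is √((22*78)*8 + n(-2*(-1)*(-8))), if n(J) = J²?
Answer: 4*√874 ≈ 118.25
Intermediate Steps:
√((22*78)*8 + n(-2*(-1)*(-8))) = √((22*78)*8 + (-2*(-1)*(-8))²) = √(1716*8 + (2*(-8))²) = √(13728 + (-16)²) = √(13728 + 256) = √13984 = 4*√874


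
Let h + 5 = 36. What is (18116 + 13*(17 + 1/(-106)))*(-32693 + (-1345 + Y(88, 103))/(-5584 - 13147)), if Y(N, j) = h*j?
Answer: -1190277692904579/1985486 ≈ -5.9949e+8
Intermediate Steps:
h = 31 (h = -5 + 36 = 31)
Y(N, j) = 31*j
(18116 + 13*(17 + 1/(-106)))*(-32693 + (-1345 + Y(88, 103))/(-5584 - 13147)) = (18116 + 13*(17 + 1/(-106)))*(-32693 + (-1345 + 31*103)/(-5584 - 13147)) = (18116 + 13*(17 - 1/106))*(-32693 + (-1345 + 3193)/(-18731)) = (18116 + 13*(1801/106))*(-32693 + 1848*(-1/18731)) = (18116 + 23413/106)*(-32693 - 1848/18731) = (1943709/106)*(-612374431/18731) = -1190277692904579/1985486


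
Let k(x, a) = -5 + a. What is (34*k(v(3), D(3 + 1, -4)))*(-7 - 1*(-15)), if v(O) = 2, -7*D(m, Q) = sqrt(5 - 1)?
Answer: -10064/7 ≈ -1437.7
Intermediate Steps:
D(m, Q) = -2/7 (D(m, Q) = -sqrt(5 - 1)/7 = -sqrt(4)/7 = -1/7*2 = -2/7)
(34*k(v(3), D(3 + 1, -4)))*(-7 - 1*(-15)) = (34*(-5 - 2/7))*(-7 - 1*(-15)) = (34*(-37/7))*(-7 + 15) = -1258/7*8 = -10064/7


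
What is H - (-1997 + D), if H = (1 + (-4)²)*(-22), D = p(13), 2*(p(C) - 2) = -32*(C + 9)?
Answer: 1973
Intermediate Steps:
p(C) = -142 - 16*C (p(C) = 2 + (-32*(C + 9))/2 = 2 + (-32*(9 + C))/2 = 2 + (-288 - 32*C)/2 = 2 + (-144 - 16*C) = -142 - 16*C)
D = -350 (D = -142 - 16*13 = -142 - 208 = -350)
H = -374 (H = (1 + 16)*(-22) = 17*(-22) = -374)
H - (-1997 + D) = -374 - (-1997 - 350) = -374 - 1*(-2347) = -374 + 2347 = 1973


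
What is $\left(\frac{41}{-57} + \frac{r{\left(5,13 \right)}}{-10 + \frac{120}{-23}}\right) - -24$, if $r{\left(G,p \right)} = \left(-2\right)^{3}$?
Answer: $\frac{237469}{9975} \approx 23.806$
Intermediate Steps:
$r{\left(G,p \right)} = -8$
$\left(\frac{41}{-57} + \frac{r{\left(5,13 \right)}}{-10 + \frac{120}{-23}}\right) - -24 = \left(\frac{41}{-57} - \frac{8}{-10 + \frac{120}{-23}}\right) - -24 = \left(41 \left(- \frac{1}{57}\right) - \frac{8}{-10 + 120 \left(- \frac{1}{23}\right)}\right) + 24 = \left(- \frac{41}{57} - \frac{8}{-10 - \frac{120}{23}}\right) + 24 = \left(- \frac{41}{57} - \frac{8}{- \frac{350}{23}}\right) + 24 = \left(- \frac{41}{57} - - \frac{92}{175}\right) + 24 = \left(- \frac{41}{57} + \frac{92}{175}\right) + 24 = - \frac{1931}{9975} + 24 = \frac{237469}{9975}$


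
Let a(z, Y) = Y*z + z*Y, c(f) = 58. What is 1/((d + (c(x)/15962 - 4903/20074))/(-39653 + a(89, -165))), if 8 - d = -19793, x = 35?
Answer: -11058215829662/3172291423097 ≈ -3.4859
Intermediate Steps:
d = 19801 (d = 8 - 1*(-19793) = 8 + 19793 = 19801)
a(z, Y) = 2*Y*z (a(z, Y) = Y*z + Y*z = 2*Y*z)
1/((d + (c(x)/15962 - 4903/20074))/(-39653 + a(89, -165))) = 1/((19801 + (58/15962 - 4903/20074))/(-39653 + 2*(-165)*89)) = 1/((19801 + (58*(1/15962) - 4903*1/20074))/(-39653 - 29370)) = 1/((19801 + (29/7981 - 4903/20074))/(-69023)) = 1/((19801 - 38548697/160210594)*(-1/69023)) = 1/((3172291423097/160210594)*(-1/69023)) = 1/(-3172291423097/11058215829662) = -11058215829662/3172291423097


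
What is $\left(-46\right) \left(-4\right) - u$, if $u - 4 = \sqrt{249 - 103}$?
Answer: $180 - \sqrt{146} \approx 167.92$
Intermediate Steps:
$u = 4 + \sqrt{146}$ ($u = 4 + \sqrt{249 - 103} = 4 + \sqrt{146} \approx 16.083$)
$\left(-46\right) \left(-4\right) - u = \left(-46\right) \left(-4\right) - \left(4 + \sqrt{146}\right) = 184 - \left(4 + \sqrt{146}\right) = 180 - \sqrt{146}$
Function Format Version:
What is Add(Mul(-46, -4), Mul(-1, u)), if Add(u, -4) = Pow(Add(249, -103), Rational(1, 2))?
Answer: Add(180, Mul(-1, Pow(146, Rational(1, 2)))) ≈ 167.92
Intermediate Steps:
u = Add(4, Pow(146, Rational(1, 2))) (u = Add(4, Pow(Add(249, -103), Rational(1, 2))) = Add(4, Pow(146, Rational(1, 2))) ≈ 16.083)
Add(Mul(-46, -4), Mul(-1, u)) = Add(Mul(-46, -4), Mul(-1, Add(4, Pow(146, Rational(1, 2))))) = Add(184, Add(-4, Mul(-1, Pow(146, Rational(1, 2))))) = Add(180, Mul(-1, Pow(146, Rational(1, 2))))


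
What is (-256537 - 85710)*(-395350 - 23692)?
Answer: 143415867374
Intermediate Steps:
(-256537 - 85710)*(-395350 - 23692) = -342247*(-419042) = 143415867374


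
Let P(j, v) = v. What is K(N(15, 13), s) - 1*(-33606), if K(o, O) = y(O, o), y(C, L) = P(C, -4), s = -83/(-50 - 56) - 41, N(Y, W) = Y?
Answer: 33602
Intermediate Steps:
s = -4263/106 (s = -83/(-106) - 41 = -83*(-1/106) - 41 = 83/106 - 41 = -4263/106 ≈ -40.217)
y(C, L) = -4
K(o, O) = -4
K(N(15, 13), s) - 1*(-33606) = -4 - 1*(-33606) = -4 + 33606 = 33602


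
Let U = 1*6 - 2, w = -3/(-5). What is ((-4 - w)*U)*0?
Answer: 0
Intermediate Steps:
w = ⅗ (w = -3*(-⅕) = ⅗ ≈ 0.60000)
U = 4 (U = 6 - 2 = 4)
((-4 - w)*U)*0 = ((-4 - 1*⅗)*4)*0 = ((-4 - ⅗)*4)*0 = -23/5*4*0 = -92/5*0 = 0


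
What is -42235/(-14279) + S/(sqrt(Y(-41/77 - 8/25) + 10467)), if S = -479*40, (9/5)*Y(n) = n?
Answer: 42235/14279 - 9580*sqrt(13962607890)/6044419 ≈ -184.32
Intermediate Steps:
Y(n) = 5*n/9
S = -19160
-42235/(-14279) + S/(sqrt(Y(-41/77 - 8/25) + 10467)) = -42235/(-14279) - 19160/sqrt(5*(-41/77 - 8/25)/9 + 10467) = -42235*(-1/14279) - 19160/sqrt(5*(-41*1/77 - 8*1/25)/9 + 10467) = 42235/14279 - 19160/sqrt(5*(-41/77 - 8/25)/9 + 10467) = 42235/14279 - 19160/sqrt((5/9)*(-1641/1925) + 10467) = 42235/14279 - 19160/sqrt(-547/1155 + 10467) = 42235/14279 - 19160*sqrt(13962607890)/12088838 = 42235/14279 - 9580*sqrt(13962607890)/6044419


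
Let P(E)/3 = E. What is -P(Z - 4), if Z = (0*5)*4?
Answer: 12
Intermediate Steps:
Z = 0 (Z = 0*4 = 0)
P(E) = 3*E
-P(Z - 4) = -3*(0 - 4) = -3*(-4) = -1*(-12) = 12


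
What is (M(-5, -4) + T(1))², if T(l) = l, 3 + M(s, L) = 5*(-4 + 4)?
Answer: 4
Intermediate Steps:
M(s, L) = -3 (M(s, L) = -3 + 5*(-4 + 4) = -3 + 5*0 = -3 + 0 = -3)
(M(-5, -4) + T(1))² = (-3 + 1)² = (-2)² = 4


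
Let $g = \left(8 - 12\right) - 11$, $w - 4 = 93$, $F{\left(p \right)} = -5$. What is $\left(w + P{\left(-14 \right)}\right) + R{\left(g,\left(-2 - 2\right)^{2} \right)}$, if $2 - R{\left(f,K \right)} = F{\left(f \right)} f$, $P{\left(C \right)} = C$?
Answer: $10$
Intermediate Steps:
$w = 97$ ($w = 4 + 93 = 97$)
$g = -15$ ($g = -4 - 11 = -15$)
$R{\left(f,K \right)} = 2 + 5 f$ ($R{\left(f,K \right)} = 2 - - 5 f = 2 + 5 f$)
$\left(w + P{\left(-14 \right)}\right) + R{\left(g,\left(-2 - 2\right)^{2} \right)} = \left(97 - 14\right) + \left(2 + 5 \left(-15\right)\right) = 83 + \left(2 - 75\right) = 83 - 73 = 10$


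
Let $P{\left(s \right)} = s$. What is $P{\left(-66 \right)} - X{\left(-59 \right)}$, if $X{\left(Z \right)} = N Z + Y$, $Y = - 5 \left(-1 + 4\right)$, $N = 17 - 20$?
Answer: $-228$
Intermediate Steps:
$N = -3$ ($N = 17 - 20 = -3$)
$Y = -15$ ($Y = \left(-5\right) 3 = -15$)
$X{\left(Z \right)} = -15 - 3 Z$ ($X{\left(Z \right)} = - 3 Z - 15 = -15 - 3 Z$)
$P{\left(-66 \right)} - X{\left(-59 \right)} = -66 - \left(-15 - -177\right) = -66 - \left(-15 + 177\right) = -66 - 162 = -228$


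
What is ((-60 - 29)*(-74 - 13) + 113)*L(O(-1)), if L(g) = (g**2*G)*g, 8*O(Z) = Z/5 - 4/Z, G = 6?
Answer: 10103307/2000 ≈ 5051.7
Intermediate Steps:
O(Z) = -1/(2*Z) + Z/40 (O(Z) = (Z/5 - 4/Z)/8 = (-4/Z + Z/5)/8 = -1/(2*Z) + Z/40)
L(g) = 6*g**3 (L(g) = (g**2*6)*g = (6*g**2)*g = 6*g**3)
((-60 - 29)*(-74 - 13) + 113)*L(O(-1)) = ((-60 - 29)*(-74 - 13) + 113)*(6*((1/40)*(-20 + (-1)**2)/(-1))**3) = (-89*(-87) + 113)*(6*((1/40)*(-1)*(-20 + 1))**3) = (7743 + 113)*(6*((1/40)*(-1)*(-19))**3) = 7856*(6*(19/40)**3) = 7856*(6*(6859/64000)) = 7856*(20577/32000) = 10103307/2000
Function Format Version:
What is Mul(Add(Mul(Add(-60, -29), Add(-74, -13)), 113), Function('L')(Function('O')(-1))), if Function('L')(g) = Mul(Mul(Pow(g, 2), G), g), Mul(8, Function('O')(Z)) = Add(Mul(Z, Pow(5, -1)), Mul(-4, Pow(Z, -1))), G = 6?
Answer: Rational(10103307, 2000) ≈ 5051.7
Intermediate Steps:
Function('O')(Z) = Add(Mul(Rational(-1, 2), Pow(Z, -1)), Mul(Rational(1, 40), Z)) (Function('O')(Z) = Mul(Rational(1, 8), Add(Mul(Z, Pow(5, -1)), Mul(-4, Pow(Z, -1)))) = Mul(Rational(1, 8), Add(Mul(Z, Rational(1, 5)), Mul(-4, Pow(Z, -1)))) = Mul(Rational(1, 8), Add(Mul(Rational(1, 5), Z), Mul(-4, Pow(Z, -1)))) = Mul(Rational(1, 8), Add(Mul(-4, Pow(Z, -1)), Mul(Rational(1, 5), Z))) = Add(Mul(Rational(-1, 2), Pow(Z, -1)), Mul(Rational(1, 40), Z)))
Function('L')(g) = Mul(6, Pow(g, 3)) (Function('L')(g) = Mul(Mul(Pow(g, 2), 6), g) = Mul(Mul(6, Pow(g, 2)), g) = Mul(6, Pow(g, 3)))
Mul(Add(Mul(Add(-60, -29), Add(-74, -13)), 113), Function('L')(Function('O')(-1))) = Mul(Add(Mul(Add(-60, -29), Add(-74, -13)), 113), Mul(6, Pow(Mul(Rational(1, 40), Pow(-1, -1), Add(-20, Pow(-1, 2))), 3))) = Mul(Add(Mul(-89, -87), 113), Mul(6, Pow(Mul(Rational(1, 40), -1, Add(-20, 1)), 3))) = Mul(Add(7743, 113), Mul(6, Pow(Mul(Rational(1, 40), -1, -19), 3))) = Mul(7856, Mul(6, Pow(Rational(19, 40), 3))) = Mul(7856, Mul(6, Rational(6859, 64000))) = Mul(7856, Rational(20577, 32000)) = Rational(10103307, 2000)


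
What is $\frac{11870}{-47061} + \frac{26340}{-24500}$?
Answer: $- \frac{10931441}{8235675} \approx -1.3273$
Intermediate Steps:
$\frac{11870}{-47061} + \frac{26340}{-24500} = 11870 \left(- \frac{1}{47061}\right) + 26340 \left(- \frac{1}{24500}\right) = - \frac{11870}{47061} - \frac{1317}{1225} = - \frac{10931441}{8235675}$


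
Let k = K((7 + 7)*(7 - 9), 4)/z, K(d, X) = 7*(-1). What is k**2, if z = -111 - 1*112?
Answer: 49/49729 ≈ 0.00098534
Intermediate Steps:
K(d, X) = -7
z = -223 (z = -111 - 112 = -223)
k = 7/223 (k = -7/(-223) = -7*(-1/223) = 7/223 ≈ 0.031390)
k**2 = (7/223)**2 = 49/49729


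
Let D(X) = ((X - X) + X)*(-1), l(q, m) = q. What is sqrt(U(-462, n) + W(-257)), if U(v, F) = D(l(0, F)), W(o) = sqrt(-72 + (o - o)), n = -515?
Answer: 2**(3/4)*sqrt(3)*sqrt(I) ≈ 2.0598 + 2.0598*I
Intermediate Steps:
W(o) = 6*I*sqrt(2) (W(o) = sqrt(-72 + 0) = sqrt(-72) = 6*I*sqrt(2))
D(X) = -X (D(X) = (0 + X)*(-1) = X*(-1) = -X)
U(v, F) = 0 (U(v, F) = -1*0 = 0)
sqrt(U(-462, n) + W(-257)) = sqrt(0 + 6*I*sqrt(2)) = sqrt(6*I*sqrt(2)) = 2**(3/4)*sqrt(3)*sqrt(I)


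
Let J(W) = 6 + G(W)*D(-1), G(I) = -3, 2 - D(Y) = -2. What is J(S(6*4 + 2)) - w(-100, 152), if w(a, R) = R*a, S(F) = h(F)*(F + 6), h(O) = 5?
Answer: 15194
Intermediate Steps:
D(Y) = 4 (D(Y) = 2 - 1*(-2) = 2 + 2 = 4)
S(F) = 30 + 5*F (S(F) = 5*(F + 6) = 5*(6 + F) = 30 + 5*F)
J(W) = -6 (J(W) = 6 - 3*4 = 6 - 12 = -6)
J(S(6*4 + 2)) - w(-100, 152) = -6 - 152*(-100) = -6 - 1*(-15200) = -6 + 15200 = 15194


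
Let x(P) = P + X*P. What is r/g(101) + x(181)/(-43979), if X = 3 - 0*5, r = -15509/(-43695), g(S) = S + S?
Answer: -5708236049/388175805810 ≈ -0.014705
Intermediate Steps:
g(S) = 2*S
r = 15509/43695 (r = -15509*(-1/43695) = 15509/43695 ≈ 0.35494)
X = 3 (X = 3 - 1*0 = 3 + 0 = 3)
x(P) = 4*P (x(P) = P + 3*P = 4*P)
r/g(101) + x(181)/(-43979) = 15509/(43695*((2*101))) + (4*181)/(-43979) = (15509/43695)/202 + 724*(-1/43979) = (15509/43695)*(1/202) - 724/43979 = 15509/8826390 - 724/43979 = -5708236049/388175805810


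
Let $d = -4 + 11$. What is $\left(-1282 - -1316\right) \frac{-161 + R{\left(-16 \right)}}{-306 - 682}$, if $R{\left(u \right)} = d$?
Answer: $\frac{1309}{247} \approx 5.2996$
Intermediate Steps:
$d = 7$
$R{\left(u \right)} = 7$
$\left(-1282 - -1316\right) \frac{-161 + R{\left(-16 \right)}}{-306 - 682} = \left(-1282 - -1316\right) \frac{-161 + 7}{-306 - 682} = \left(-1282 + 1316\right) \left(- \frac{154}{-988}\right) = 34 \left(\left(-154\right) \left(- \frac{1}{988}\right)\right) = 34 \cdot \frac{77}{494} = \frac{1309}{247}$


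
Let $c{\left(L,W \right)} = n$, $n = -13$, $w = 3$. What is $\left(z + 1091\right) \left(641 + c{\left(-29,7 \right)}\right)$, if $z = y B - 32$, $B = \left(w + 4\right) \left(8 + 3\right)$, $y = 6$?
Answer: $955188$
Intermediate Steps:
$B = 77$ ($B = \left(3 + 4\right) \left(8 + 3\right) = 7 \cdot 11 = 77$)
$c{\left(L,W \right)} = -13$
$z = 430$ ($z = 6 \cdot 77 - 32 = 462 - 32 = 430$)
$\left(z + 1091\right) \left(641 + c{\left(-29,7 \right)}\right) = \left(430 + 1091\right) \left(641 - 13\right) = 1521 \cdot 628 = 955188$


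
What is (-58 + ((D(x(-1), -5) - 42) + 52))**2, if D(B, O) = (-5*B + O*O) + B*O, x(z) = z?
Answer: 169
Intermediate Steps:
D(B, O) = O**2 - 5*B + B*O (D(B, O) = (-5*B + O**2) + B*O = (O**2 - 5*B) + B*O = O**2 - 5*B + B*O)
(-58 + ((D(x(-1), -5) - 42) + 52))**2 = (-58 + ((((-5)**2 - 5*(-1) - 1*(-5)) - 42) + 52))**2 = (-58 + (((25 + 5 + 5) - 42) + 52))**2 = (-58 + ((35 - 42) + 52))**2 = (-58 + (-7 + 52))**2 = (-58 + 45)**2 = (-13)**2 = 169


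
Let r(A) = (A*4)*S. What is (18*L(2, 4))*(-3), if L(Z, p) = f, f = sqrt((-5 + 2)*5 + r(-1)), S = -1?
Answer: -54*I*sqrt(11) ≈ -179.1*I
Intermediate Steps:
r(A) = -4*A (r(A) = (A*4)*(-1) = (4*A)*(-1) = -4*A)
f = I*sqrt(11) (f = sqrt((-5 + 2)*5 - 4*(-1)) = sqrt(-3*5 + 4) = sqrt(-15 + 4) = sqrt(-11) = I*sqrt(11) ≈ 3.3166*I)
L(Z, p) = I*sqrt(11)
(18*L(2, 4))*(-3) = (18*(I*sqrt(11)))*(-3) = (18*I*sqrt(11))*(-3) = -54*I*sqrt(11)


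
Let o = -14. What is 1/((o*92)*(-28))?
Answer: 1/36064 ≈ 2.7728e-5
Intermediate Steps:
1/((o*92)*(-28)) = 1/(-14*92*(-28)) = 1/(-1288*(-28)) = 1/36064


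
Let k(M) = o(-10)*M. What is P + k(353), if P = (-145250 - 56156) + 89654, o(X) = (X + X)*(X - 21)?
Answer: 107108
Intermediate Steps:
o(X) = 2*X*(-21 + X) (o(X) = (2*X)*(-21 + X) = 2*X*(-21 + X))
P = -111752 (P = -201406 + 89654 = -111752)
k(M) = 620*M (k(M) = (2*(-10)*(-21 - 10))*M = (2*(-10)*(-31))*M = 620*M)
P + k(353) = -111752 + 620*353 = -111752 + 218860 = 107108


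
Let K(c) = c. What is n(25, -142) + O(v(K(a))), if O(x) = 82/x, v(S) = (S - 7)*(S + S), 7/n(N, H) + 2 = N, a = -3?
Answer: 1153/690 ≈ 1.6710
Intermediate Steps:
n(N, H) = 7/(-2 + N)
v(S) = 2*S*(-7 + S) (v(S) = (-7 + S)*(2*S) = 2*S*(-7 + S))
n(25, -142) + O(v(K(a))) = 7/(-2 + 25) + 82/((2*(-3)*(-7 - 3))) = 7/23 + 82/((2*(-3)*(-10))) = 7*(1/23) + 82/60 = 7/23 + 82*(1/60) = 7/23 + 41/30 = 1153/690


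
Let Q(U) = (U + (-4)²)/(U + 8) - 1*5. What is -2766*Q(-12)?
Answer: 16596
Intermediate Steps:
Q(U) = -5 + (16 + U)/(8 + U) (Q(U) = (U + 16)/(8 + U) - 5 = (16 + U)/(8 + U) - 5 = -5 + (16 + U)/(8 + U))
-2766*Q(-12) = -11064*(-6 - 1*(-12))/(8 - 12) = -11064*(-6 + 12)/(-4) = -11064*(-1)*6/4 = -2766*(-6) = 16596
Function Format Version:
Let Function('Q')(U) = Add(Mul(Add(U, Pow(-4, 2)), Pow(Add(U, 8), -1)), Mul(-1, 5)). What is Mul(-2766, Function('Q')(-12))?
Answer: 16596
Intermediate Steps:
Function('Q')(U) = Add(-5, Mul(Pow(Add(8, U), -1), Add(16, U))) (Function('Q')(U) = Add(Mul(Add(U, 16), Pow(Add(8, U), -1)), -5) = Add(Mul(Add(16, U), Pow(Add(8, U), -1)), -5) = Add(Mul(Pow(Add(8, U), -1), Add(16, U)), -5) = Add(-5, Mul(Pow(Add(8, U), -1), Add(16, U))))
Mul(-2766, Function('Q')(-12)) = Mul(-2766, Mul(4, Pow(Add(8, -12), -1), Add(-6, Mul(-1, -12)))) = Mul(-2766, Mul(4, Pow(-4, -1), Add(-6, 12))) = Mul(-2766, Mul(4, Rational(-1, 4), 6)) = Mul(-2766, -6) = 16596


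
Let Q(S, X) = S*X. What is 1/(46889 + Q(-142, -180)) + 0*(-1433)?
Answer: 1/72449 ≈ 1.3803e-5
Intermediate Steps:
1/(46889 + Q(-142, -180)) + 0*(-1433) = 1/(46889 - 142*(-180)) + 0*(-1433) = 1/(46889 + 25560) + 0 = 1/72449 + 0 = 1/72449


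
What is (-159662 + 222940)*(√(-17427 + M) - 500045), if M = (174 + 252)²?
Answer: -31641847510 + 63278*√164049 ≈ -3.1616e+10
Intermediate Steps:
M = 181476 (M = 426² = 181476)
(-159662 + 222940)*(√(-17427 + M) - 500045) = (-159662 + 222940)*(√(-17427 + 181476) - 500045) = 63278*(√164049 - 500045) = 63278*(-500045 + √164049) = -31641847510 + 63278*√164049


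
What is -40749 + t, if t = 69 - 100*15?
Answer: -42180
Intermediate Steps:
t = -1431 (t = 69 - 1500 = -1431)
-40749 + t = -40749 - 1431 = -42180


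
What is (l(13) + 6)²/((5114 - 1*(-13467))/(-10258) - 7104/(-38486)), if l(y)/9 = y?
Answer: -2986384325526/321117767 ≈ -9300.0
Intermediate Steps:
l(y) = 9*y
(l(13) + 6)²/((5114 - 1*(-13467))/(-10258) - 7104/(-38486)) = (9*13 + 6)²/((5114 - 1*(-13467))/(-10258) - 7104/(-38486)) = (117 + 6)²/((5114 + 13467)*(-1/10258) - 7104*(-1/38486)) = 123²/(18581*(-1/10258) + 3552/19243) = 15129/(-18581/10258 + 3552/19243) = 15129/(-321117767/197394694) = 15129*(-197394694/321117767) = -2986384325526/321117767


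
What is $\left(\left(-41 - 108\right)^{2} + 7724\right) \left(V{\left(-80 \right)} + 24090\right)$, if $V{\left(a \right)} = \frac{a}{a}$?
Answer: $720923175$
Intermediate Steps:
$V{\left(a \right)} = 1$
$\left(\left(-41 - 108\right)^{2} + 7724\right) \left(V{\left(-80 \right)} + 24090\right) = \left(\left(-41 - 108\right)^{2} + 7724\right) \left(1 + 24090\right) = \left(\left(-149\right)^{2} + 7724\right) 24091 = \left(22201 + 7724\right) 24091 = 29925 \cdot 24091 = 720923175$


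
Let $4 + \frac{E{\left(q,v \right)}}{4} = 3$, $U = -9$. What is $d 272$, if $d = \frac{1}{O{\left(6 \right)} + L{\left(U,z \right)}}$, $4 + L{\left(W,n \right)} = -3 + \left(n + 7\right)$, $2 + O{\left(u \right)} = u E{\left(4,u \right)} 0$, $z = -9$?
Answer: $- \frac{272}{11} \approx -24.727$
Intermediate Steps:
$E{\left(q,v \right)} = -4$ ($E{\left(q,v \right)} = -16 + 4 \cdot 3 = -16 + 12 = -4$)
$O{\left(u \right)} = -2$ ($O{\left(u \right)} = -2 + u \left(-4\right) 0 = -2 + - 4 u 0 = -2 + 0 = -2$)
$L{\left(W,n \right)} = n$ ($L{\left(W,n \right)} = -4 + \left(-3 + \left(n + 7\right)\right) = -4 + \left(-3 + \left(7 + n\right)\right) = -4 + \left(4 + n\right) = n$)
$d = - \frac{1}{11}$ ($d = \frac{1}{-2 - 9} = \frac{1}{-11} = - \frac{1}{11} \approx -0.090909$)
$d 272 = \left(- \frac{1}{11}\right) 272 = - \frac{272}{11}$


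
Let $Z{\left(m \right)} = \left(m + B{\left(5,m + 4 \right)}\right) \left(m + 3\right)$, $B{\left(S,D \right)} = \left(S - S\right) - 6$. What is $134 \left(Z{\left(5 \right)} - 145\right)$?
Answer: $-20502$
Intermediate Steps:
$B{\left(S,D \right)} = -6$ ($B{\left(S,D \right)} = 0 - 6 = -6$)
$Z{\left(m \right)} = \left(-6 + m\right) \left(3 + m\right)$ ($Z{\left(m \right)} = \left(m - 6\right) \left(m + 3\right) = \left(-6 + m\right) \left(3 + m\right)$)
$134 \left(Z{\left(5 \right)} - 145\right) = 134 \left(\left(-18 + 5^{2} - 15\right) - 145\right) = 134 \left(\left(-18 + 25 - 15\right) - 145\right) = 134 \left(-8 - 145\right) = 134 \left(-153\right) = -20502$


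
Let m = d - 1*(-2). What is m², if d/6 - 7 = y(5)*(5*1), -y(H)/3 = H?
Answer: 164836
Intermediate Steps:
y(H) = -3*H
d = -408 (d = 42 + 6*((-3*5)*(5*1)) = 42 + 6*(-15*5) = 42 + 6*(-75) = 42 - 450 = -408)
m = -406 (m = -408 - 1*(-2) = -408 + 2 = -406)
m² = (-406)² = 164836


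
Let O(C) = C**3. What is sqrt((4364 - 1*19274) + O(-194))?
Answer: I*sqrt(7316294) ≈ 2704.9*I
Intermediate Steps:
sqrt((4364 - 1*19274) + O(-194)) = sqrt((4364 - 1*19274) + (-194)**3) = sqrt((4364 - 19274) - 7301384) = sqrt(-14910 - 7301384) = sqrt(-7316294) = I*sqrt(7316294)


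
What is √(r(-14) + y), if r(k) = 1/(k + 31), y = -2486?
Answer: I*√718437/17 ≈ 49.859*I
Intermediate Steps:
r(k) = 1/(31 + k)
√(r(-14) + y) = √(1/(31 - 14) - 2486) = √(1/17 - 2486) = √(-42261/17) = I*√718437/17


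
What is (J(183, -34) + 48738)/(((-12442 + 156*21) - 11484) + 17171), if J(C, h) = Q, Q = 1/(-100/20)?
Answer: -243689/17395 ≈ -14.009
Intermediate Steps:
Q = -⅕ (Q = 1/(-100*1/20) = 1/(-5) = -⅕ ≈ -0.20000)
J(C, h) = -⅕
(J(183, -34) + 48738)/(((-12442 + 156*21) - 11484) + 17171) = (-⅕ + 48738)/(((-12442 + 156*21) - 11484) + 17171) = 243689/(5*(((-12442 + 3276) - 11484) + 17171)) = 243689/(5*((-9166 - 11484) + 17171)) = 243689/(5*(-20650 + 17171)) = (243689/5)/(-3479) = (243689/5)*(-1/3479) = -243689/17395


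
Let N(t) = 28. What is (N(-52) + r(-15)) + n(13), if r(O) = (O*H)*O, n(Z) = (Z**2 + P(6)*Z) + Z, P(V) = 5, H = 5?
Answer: 1400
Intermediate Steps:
n(Z) = Z**2 + 6*Z (n(Z) = (Z**2 + 5*Z) + Z = Z**2 + 6*Z)
r(O) = 5*O**2 (r(O) = (O*5)*O = (5*O)*O = 5*O**2)
(N(-52) + r(-15)) + n(13) = (28 + 5*(-15)**2) + 13*(6 + 13) = (28 + 5*225) + 13*19 = (28 + 1125) + 247 = 1153 + 247 = 1400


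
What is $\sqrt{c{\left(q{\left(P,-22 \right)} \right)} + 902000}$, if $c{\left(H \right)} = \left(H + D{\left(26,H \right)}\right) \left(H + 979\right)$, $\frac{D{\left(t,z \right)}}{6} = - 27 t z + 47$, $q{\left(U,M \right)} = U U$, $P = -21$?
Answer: $2 i \sqrt{658927495} \approx 51339.0 i$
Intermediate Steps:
$q{\left(U,M \right)} = U^{2}$
$D{\left(t,z \right)} = 282 - 162 t z$ ($D{\left(t,z \right)} = 6 \left(- 27 t z + 47\right) = 6 \left(47 - 27 t z\right) = 282 - 162 t z$)
$c{\left(H \right)} = \left(282 - 4211 H\right) \left(979 + H\right)$ ($c{\left(H \right)} = \left(H + \left(282 - 4212 H\right)\right) \left(H + 979\right) = \left(H - \left(-282 + 4212 H\right)\right) \left(979 + H\right) = \left(282 - 4211 H\right) \left(979 + H\right)$)
$\sqrt{c{\left(q{\left(P,-22 \right)} \right)} + 902000} = \sqrt{\left(276078 - 4122287 \left(-21\right)^{2} - 4211 \left(\left(-21\right)^{2}\right)^{2}\right) + 902000} = \sqrt{\left(276078 - 1817928567 - 4211 \cdot 441^{2}\right) + 902000} = \sqrt{\left(276078 - 1817928567 - 818959491\right) + 902000} = \sqrt{-2636611980 + 902000} = \sqrt{-2635709980} = 2 i \sqrt{658927495}$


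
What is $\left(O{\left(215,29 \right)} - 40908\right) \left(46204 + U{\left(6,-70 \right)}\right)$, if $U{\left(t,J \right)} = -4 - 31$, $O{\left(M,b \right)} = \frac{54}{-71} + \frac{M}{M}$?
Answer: $- \frac{134095598219}{71} \approx -1.8887 \cdot 10^{9}$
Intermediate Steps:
$O{\left(M,b \right)} = \frac{17}{71}$ ($O{\left(M,b \right)} = 54 \left(- \frac{1}{71}\right) + 1 = - \frac{54}{71} + 1 = \frac{17}{71}$)
$U{\left(t,J \right)} = -35$ ($U{\left(t,J \right)} = -4 - 31 = -35$)
$\left(O{\left(215,29 \right)} - 40908\right) \left(46204 + U{\left(6,-70 \right)}\right) = \left(\frac{17}{71} - 40908\right) \left(46204 - 35\right) = \left(- \frac{2904451}{71}\right) 46169 = - \frac{134095598219}{71}$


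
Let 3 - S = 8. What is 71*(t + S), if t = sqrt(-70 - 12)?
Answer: -355 + 71*I*sqrt(82) ≈ -355.0 + 642.93*I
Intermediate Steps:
t = I*sqrt(82) (t = sqrt(-82) = I*sqrt(82) ≈ 9.0554*I)
S = -5 (S = 3 - 1*8 = 3 - 8 = -5)
71*(t + S) = 71*(I*sqrt(82) - 5) = 71*(-5 + I*sqrt(82)) = -355 + 71*I*sqrt(82)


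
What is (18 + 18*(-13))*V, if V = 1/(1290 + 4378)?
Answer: -54/1417 ≈ -0.038109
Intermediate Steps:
V = 1/5668 ≈ 0.00017643
(18 + 18*(-13))*V = (18 + 18*(-13))*(1/5668) = (18 - 234)*(1/5668) = -216*1/5668 = -54/1417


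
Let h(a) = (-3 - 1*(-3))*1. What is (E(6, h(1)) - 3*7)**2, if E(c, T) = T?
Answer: 441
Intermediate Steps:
h(a) = 0 (h(a) = (-3 + 3)*1 = 0*1 = 0)
(E(6, h(1)) - 3*7)**2 = (0 - 3*7)**2 = (0 - 21)**2 = (-21)**2 = 441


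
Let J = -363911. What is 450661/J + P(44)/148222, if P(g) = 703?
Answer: -1798433657/1457827466 ≈ -1.2336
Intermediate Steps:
450661/J + P(44)/148222 = 450661/(-363911) + 703/148222 = 450661*(-1/363911) + 703*(1/148222) = -450661/363911 + 19/4006 = -1798433657/1457827466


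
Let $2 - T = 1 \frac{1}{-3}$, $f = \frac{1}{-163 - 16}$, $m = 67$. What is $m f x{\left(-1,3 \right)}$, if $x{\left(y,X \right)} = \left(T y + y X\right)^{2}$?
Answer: $- \frac{17152}{1611} \approx -10.647$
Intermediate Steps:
$f = - \frac{1}{179}$ ($f = \frac{1}{-179} = - \frac{1}{179} \approx -0.0055866$)
$T = \frac{7}{3}$ ($T = 2 - 1 \frac{1}{-3} = 2 - 1 \left(- \frac{1}{3}\right) = 2 - - \frac{1}{3} = 2 + \frac{1}{3} = \frac{7}{3} \approx 2.3333$)
$x{\left(y,X \right)} = \left(\frac{7 y}{3} + X y\right)^{2}$ ($x{\left(y,X \right)} = \left(\frac{7 y}{3} + y X\right)^{2} = \left(\frac{7 y}{3} + X y\right)^{2}$)
$m f x{\left(-1,3 \right)} = 67 \left(- \frac{1}{179}\right) \frac{\left(-1\right)^{2} \left(7 + 3 \cdot 3\right)^{2}}{9} = - \frac{67 \cdot \frac{1}{9} \cdot 1 \left(7 + 9\right)^{2}}{179} = - \frac{67 \cdot \frac{1}{9} \cdot 1 \cdot 16^{2}}{179} = - \frac{67 \cdot \frac{1}{9} \cdot 1 \cdot 256}{179} = \left(- \frac{67}{179}\right) \frac{256}{9} = - \frac{17152}{1611}$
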